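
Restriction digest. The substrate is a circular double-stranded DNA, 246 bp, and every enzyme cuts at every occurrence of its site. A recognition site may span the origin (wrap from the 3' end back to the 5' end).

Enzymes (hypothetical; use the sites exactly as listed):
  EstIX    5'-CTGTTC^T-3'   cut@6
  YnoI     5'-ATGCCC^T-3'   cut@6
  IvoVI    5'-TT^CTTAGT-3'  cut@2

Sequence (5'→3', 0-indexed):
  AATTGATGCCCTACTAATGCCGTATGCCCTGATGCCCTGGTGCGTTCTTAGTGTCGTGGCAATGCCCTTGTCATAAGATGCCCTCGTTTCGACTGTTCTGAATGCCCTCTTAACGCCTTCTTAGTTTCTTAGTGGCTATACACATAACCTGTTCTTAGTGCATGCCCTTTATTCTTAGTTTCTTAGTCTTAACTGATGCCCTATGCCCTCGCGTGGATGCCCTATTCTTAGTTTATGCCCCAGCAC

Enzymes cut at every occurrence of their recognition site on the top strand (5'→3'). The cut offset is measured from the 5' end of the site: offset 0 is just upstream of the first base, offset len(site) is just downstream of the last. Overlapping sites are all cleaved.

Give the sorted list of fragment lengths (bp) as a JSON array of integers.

[1,4,6,7,8,8,8,9,9,12,13,14,15,16,18,20,21,26,31]

Per-enzyme occurrences:
  EstIX CTGTTCT/6: at [92, 148] ⇒ [98, 154]
  YnoI ATGCCCT/6: at [5, 23, 31, 61, 77, 101, 161, 195, 202, 216] ⇒ [11, 29, 37, 67, 83, 107, 167, 201, 208, 222]
  IvoVI TTCTTAGT/2: at [44, 117, 125, 151, 171, 179, 224] ⇒ [46, 119, 127, 153, 173, 181, 226]

All cut coordinates (distinct, sorted): [11, 29, 37, 46, 67, 83, 98, 107, 119, 127, 153, 154, 167, 173, 181, 201, 208, 222, 226]

Fragments:
  11→29: 18 bp
  29→37: 8 bp
  37→46: 9 bp
  46→67: 21 bp
  67→83: 16 bp
  83→98: 15 bp
  98→107: 9 bp
  107→119: 12 bp
  119→127: 8 bp
  127→153: 26 bp
  153→154: 1 bp
  154→167: 13 bp
  167→173: 6 bp
  173→181: 8 bp
  181→201: 20 bp
  201→208: 7 bp
  208→222: 14 bp
  222→226: 4 bp
  226→11 (wrap): 246-226+11 = 31 bp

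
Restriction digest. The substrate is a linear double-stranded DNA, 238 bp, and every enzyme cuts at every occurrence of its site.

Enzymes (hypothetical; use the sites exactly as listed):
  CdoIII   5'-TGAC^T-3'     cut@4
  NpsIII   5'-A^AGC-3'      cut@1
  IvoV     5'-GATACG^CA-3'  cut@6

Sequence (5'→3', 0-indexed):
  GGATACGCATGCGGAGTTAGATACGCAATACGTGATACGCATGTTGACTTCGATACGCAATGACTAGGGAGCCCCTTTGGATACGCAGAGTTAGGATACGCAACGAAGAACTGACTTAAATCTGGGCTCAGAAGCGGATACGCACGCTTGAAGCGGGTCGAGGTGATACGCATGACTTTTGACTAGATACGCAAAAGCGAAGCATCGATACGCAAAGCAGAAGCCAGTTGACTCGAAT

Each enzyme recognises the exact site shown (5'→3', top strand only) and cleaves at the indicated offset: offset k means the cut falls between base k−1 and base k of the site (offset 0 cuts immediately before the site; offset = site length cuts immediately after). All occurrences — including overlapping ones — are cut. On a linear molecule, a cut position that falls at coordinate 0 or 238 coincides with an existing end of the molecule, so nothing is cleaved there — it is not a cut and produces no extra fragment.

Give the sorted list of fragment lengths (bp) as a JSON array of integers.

[3,4,5,6,6,6,7,7,7,8,9,9,9,10,11,12,14,15,15,17,18,19,21]

Site scan:
  CdoIII (TGACT, off=4): starts [44, 60, 111, 172, 179, 228] → cuts [48, 64, 115, 176, 183, 232]
  NpsIII (AAGC, off=1): starts [131, 150, 194, 199, 214, 220] → cuts [132, 151, 195, 200, 215, 221]
  IvoV (GATACGCA, off=6): starts [1, 19, 33, 51, 79, 94, 136, 164, 185, 206] → cuts [7, 25, 39, 57, 85, 100, 142, 170, 191, 212]

All cut coordinates (distinct, sorted): [7, 25, 39, 48, 57, 64, 85, 100, 115, 132, 142, 151, 170, 176, 183, 191, 195, 200, 212, 215, 221, 232]

Fragments:
  [0,7): 7 bp
  [7,25): 18 bp
  [25,39): 14 bp
  [39,48): 9 bp
  [48,57): 9 bp
  [57,64): 7 bp
  [64,85): 21 bp
  [85,100): 15 bp
  [100,115): 15 bp
  [115,132): 17 bp
  [132,142): 10 bp
  [142,151): 9 bp
  [151,170): 19 bp
  [170,176): 6 bp
  [176,183): 7 bp
  [183,191): 8 bp
  [191,195): 4 bp
  [195,200): 5 bp
  [200,212): 12 bp
  [212,215): 3 bp
  [215,221): 6 bp
  [221,232): 11 bp
  [232,238): 6 bp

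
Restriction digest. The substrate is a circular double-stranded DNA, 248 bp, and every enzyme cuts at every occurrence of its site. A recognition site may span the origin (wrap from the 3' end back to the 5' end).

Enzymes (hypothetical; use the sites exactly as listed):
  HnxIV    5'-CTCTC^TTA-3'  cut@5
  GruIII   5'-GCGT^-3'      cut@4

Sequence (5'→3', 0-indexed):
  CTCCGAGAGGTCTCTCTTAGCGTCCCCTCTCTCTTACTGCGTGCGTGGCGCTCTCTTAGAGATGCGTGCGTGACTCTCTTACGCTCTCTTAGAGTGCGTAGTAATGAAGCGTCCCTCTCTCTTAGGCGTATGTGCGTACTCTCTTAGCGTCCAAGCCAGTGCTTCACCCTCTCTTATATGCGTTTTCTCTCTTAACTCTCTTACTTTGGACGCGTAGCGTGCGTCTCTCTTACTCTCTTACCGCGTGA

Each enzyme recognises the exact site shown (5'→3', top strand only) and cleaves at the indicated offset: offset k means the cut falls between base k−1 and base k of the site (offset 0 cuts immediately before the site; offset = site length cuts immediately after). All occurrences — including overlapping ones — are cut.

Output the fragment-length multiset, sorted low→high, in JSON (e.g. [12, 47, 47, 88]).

Per-enzyme occurrences:
  HnxIV (CTCTCTTA, off=5): starts [11, 28, 50, 73, 83, 116, 138, 168, 186, 195, 224, 232] → cuts [16, 33, 55, 78, 88, 121, 143, 173, 191, 200, 229, 237]
  GruIII (GCGT, off=4): starts [19, 38, 42, 63, 67, 95, 108, 125, 133, 146, 179, 211, 216, 220, 242] → cuts [23, 42, 46, 67, 71, 99, 112, 129, 137, 150, 183, 215, 220, 224, 246]

All cut coordinates (distinct, sorted): [16, 23, 33, 42, 46, 55, 67, 71, 78, 88, 99, 112, 121, 129, 137, 143, 150, 173, 183, 191, 200, 215, 220, 224, 229, 237, 246]

Fragment lengths:
  16→23: 7 bp
  23→33: 10 bp
  33→42: 9 bp
  42→46: 4 bp
  46→55: 9 bp
  55→67: 12 bp
  67→71: 4 bp
  71→78: 7 bp
  78→88: 10 bp
  88→99: 11 bp
  99→112: 13 bp
  112→121: 9 bp
  121→129: 8 bp
  129→137: 8 bp
  137→143: 6 bp
  143→150: 7 bp
  150→173: 23 bp
  173→183: 10 bp
  183→191: 8 bp
  191→200: 9 bp
  200→215: 15 bp
  215→220: 5 bp
  220→224: 4 bp
  224→229: 5 bp
  229→237: 8 bp
  237→246: 9 bp
  246→16 (wrap): 248-246+16 = 18 bp

[4,4,4,5,5,6,7,7,7,8,8,8,8,9,9,9,9,9,10,10,10,11,12,13,15,18,23]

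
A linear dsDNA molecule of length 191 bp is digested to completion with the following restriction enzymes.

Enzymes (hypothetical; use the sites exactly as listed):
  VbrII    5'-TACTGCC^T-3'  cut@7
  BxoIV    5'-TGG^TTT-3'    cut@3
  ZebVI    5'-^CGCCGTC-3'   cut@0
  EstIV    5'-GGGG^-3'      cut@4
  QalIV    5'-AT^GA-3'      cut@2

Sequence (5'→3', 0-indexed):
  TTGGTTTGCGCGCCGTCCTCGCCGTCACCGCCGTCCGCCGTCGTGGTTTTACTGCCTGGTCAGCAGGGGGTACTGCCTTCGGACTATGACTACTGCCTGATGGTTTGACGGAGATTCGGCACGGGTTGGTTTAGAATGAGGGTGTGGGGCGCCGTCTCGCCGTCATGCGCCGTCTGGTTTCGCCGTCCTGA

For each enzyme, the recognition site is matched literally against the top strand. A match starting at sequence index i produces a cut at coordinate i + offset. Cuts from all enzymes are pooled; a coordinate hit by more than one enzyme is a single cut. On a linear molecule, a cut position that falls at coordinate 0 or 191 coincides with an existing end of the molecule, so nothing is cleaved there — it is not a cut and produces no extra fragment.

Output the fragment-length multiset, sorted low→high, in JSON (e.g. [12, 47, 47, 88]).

[1,3,4,6,6,7,7,8,8,9,9,10,10,10,10,10,11,11,12,13,26]

Per-enzyme occurrences:
  VbrII (TACTGCCT, off=7): starts [49, 70, 90] → cuts [56, 77, 97]
  BxoIV (TGGTTT, off=3): starts [1, 43, 100, 126, 174] → cuts [4, 46, 103, 129, 177]
  ZebVI (CGCCGTC, off=0): starts [10, 19, 28, 35, 149, 157, 167, 180] → cuts [10, 19, 28, 35, 149, 157, 167, 180]
  EstIV (GGGG, off=4): starts [65, 66, 145] → cuts [69, 70, 149]
  QalIV (ATGA, off=2): starts [85, 135] → cuts [87, 137]

Pooled cuts: [4, 10, 19, 28, 35, 46, 56, 69, 70, 77, 87, 97, 103, 129, 137, 149, 157, 167, 177, 180]

Fragments:
  [0,4): 4 bp
  [4,10): 6 bp
  [10,19): 9 bp
  [19,28): 9 bp
  [28,35): 7 bp
  [35,46): 11 bp
  [46,56): 10 bp
  [56,69): 13 bp
  [69,70): 1 bp
  [70,77): 7 bp
  [77,87): 10 bp
  [87,97): 10 bp
  [97,103): 6 bp
  [103,129): 26 bp
  [129,137): 8 bp
  [137,149): 12 bp
  [149,157): 8 bp
  [157,167): 10 bp
  [167,177): 10 bp
  [177,180): 3 bp
  [180,191): 11 bp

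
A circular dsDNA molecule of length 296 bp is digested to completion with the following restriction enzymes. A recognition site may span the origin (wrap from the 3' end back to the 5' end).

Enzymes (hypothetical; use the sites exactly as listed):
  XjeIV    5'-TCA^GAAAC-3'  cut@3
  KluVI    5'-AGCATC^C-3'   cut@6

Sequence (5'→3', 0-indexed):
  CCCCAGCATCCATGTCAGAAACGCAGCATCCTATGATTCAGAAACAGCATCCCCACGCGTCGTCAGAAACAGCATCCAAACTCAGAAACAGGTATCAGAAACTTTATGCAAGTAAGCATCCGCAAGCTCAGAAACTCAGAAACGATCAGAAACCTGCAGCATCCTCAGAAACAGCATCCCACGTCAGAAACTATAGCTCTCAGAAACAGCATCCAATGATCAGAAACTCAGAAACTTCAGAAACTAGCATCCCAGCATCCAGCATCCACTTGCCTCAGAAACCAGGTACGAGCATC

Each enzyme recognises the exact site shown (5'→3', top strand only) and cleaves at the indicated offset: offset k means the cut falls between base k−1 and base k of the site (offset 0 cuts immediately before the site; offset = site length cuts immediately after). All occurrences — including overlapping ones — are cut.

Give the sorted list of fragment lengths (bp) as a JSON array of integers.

Site scan:
  XjeIV (TCAGAAAC, off=3): starts [14, 37, 62, 81, 94, 127, 135, 145, 164, 183, 199, 219, 227, 236, 274] → cuts [17, 40, 65, 84, 97, 130, 138, 148, 167, 186, 202, 222, 230, 239, 277]
  KluVI (AGCATCC, off=6): starts [4, 24, 45, 70, 114, 157, 172, 207, 245, 253, 260, 290] → cuts [0, 10, 30, 51, 76, 120, 163, 178, 213, 251, 259, 266]

All cut coordinates (distinct, sorted): [0, 10, 17, 30, 40, 51, 65, 76, 84, 97, 120, 130, 138, 148, 163, 167, 178, 186, 202, 213, 222, 230, 239, 251, 259, 266, 277]

Fragments:
  0→10: 10 bp
  10→17: 7 bp
  17→30: 13 bp
  30→40: 10 bp
  40→51: 11 bp
  51→65: 14 bp
  65→76: 11 bp
  76→84: 8 bp
  84→97: 13 bp
  97→120: 23 bp
  120→130: 10 bp
  130→138: 8 bp
  138→148: 10 bp
  148→163: 15 bp
  163→167: 4 bp
  167→178: 11 bp
  178→186: 8 bp
  186→202: 16 bp
  202→213: 11 bp
  213→222: 9 bp
  222→230: 8 bp
  230→239: 9 bp
  239→251: 12 bp
  251→259: 8 bp
  259→266: 7 bp
  266→277: 11 bp
  277→0 (wrap): 296-277+0 = 19 bp

[4,7,7,8,8,8,8,8,9,9,10,10,10,10,11,11,11,11,11,12,13,13,14,15,16,19,23]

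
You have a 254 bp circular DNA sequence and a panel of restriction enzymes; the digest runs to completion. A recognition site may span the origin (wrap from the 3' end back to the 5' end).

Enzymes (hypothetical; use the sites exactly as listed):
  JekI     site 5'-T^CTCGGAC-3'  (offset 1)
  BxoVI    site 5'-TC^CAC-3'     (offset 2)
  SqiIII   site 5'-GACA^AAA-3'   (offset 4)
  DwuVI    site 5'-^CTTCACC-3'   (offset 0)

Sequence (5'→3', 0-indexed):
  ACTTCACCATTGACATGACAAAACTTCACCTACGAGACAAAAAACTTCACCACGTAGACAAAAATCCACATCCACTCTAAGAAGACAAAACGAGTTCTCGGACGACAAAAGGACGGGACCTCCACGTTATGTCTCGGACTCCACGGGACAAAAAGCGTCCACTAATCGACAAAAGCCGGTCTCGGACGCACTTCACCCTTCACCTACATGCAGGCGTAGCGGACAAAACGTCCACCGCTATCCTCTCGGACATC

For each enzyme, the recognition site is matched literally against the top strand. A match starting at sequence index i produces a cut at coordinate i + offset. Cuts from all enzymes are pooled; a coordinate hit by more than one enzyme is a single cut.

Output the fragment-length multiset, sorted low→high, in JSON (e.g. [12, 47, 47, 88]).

Per-enzyme occurrences:
  JekI TCTCGGAC/1: at [95, 131, 179, 243] ⇒ [96, 132, 180, 244]
  BxoVI TCCAC/2: at [64, 70, 120, 139, 157, 230] ⇒ [66, 72, 122, 141, 159, 232]
  SqiIII GACAAAA/4: at [16, 35, 56, 83, 103, 146, 167, 221] ⇒ [20, 39, 60, 87, 107, 150, 171, 225]
  DwuVI CTTCACC/0: at [1, 23, 44, 190, 197] ⇒ [1, 23, 44, 190, 197]

All cut coordinates (distinct, sorted): [1, 20, 23, 39, 44, 60, 66, 72, 87, 96, 107, 122, 132, 141, 150, 159, 171, 180, 190, 197, 225, 232, 244]

Fragments:
  1→20: 19 bp
  20→23: 3 bp
  23→39: 16 bp
  39→44: 5 bp
  44→60: 16 bp
  60→66: 6 bp
  66→72: 6 bp
  72→87: 15 bp
  87→96: 9 bp
  96→107: 11 bp
  107→122: 15 bp
  122→132: 10 bp
  132→141: 9 bp
  141→150: 9 bp
  150→159: 9 bp
  159→171: 12 bp
  171→180: 9 bp
  180→190: 10 bp
  190→197: 7 bp
  197→225: 28 bp
  225→232: 7 bp
  232→244: 12 bp
  244→1 (wrap): 254-244+1 = 11 bp

[3,5,6,6,7,7,9,9,9,9,9,10,10,11,11,12,12,15,15,16,16,19,28]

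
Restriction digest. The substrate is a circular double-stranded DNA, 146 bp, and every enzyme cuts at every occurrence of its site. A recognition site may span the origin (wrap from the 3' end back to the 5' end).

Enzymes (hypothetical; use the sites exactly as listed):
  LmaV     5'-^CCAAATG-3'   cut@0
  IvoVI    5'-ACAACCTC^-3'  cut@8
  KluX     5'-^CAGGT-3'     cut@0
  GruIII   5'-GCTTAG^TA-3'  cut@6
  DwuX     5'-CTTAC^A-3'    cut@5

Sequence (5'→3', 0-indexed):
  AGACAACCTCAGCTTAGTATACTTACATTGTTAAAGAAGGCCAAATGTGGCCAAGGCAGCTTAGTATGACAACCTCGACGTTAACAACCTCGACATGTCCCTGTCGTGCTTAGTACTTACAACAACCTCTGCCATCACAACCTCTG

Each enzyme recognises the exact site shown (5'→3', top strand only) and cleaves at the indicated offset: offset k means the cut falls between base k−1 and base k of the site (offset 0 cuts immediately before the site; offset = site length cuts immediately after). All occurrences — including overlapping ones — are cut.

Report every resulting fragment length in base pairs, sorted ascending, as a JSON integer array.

Site scan:
  LmaV (CCAAATG, off=0): starts [40] → cuts [40]
  IvoVI (ACAACCTC, off=8): starts [2, 68, 83, 121, 136] → cuts [10, 76, 91, 129, 144]
  KluX (CAGGT, off=0): no sites
  GruIII (GCTTAGTA, off=6): starts [11, 58, 107] → cuts [17, 64, 113]
  DwuX (CTTACA, off=5): starts [21, 115] → cuts [26, 120]

Pooled cuts: [10, 17, 26, 40, 64, 76, 91, 113, 120, 129, 144]

Fragment lengths:
  10→17: 7 bp
  17→26: 9 bp
  26→40: 14 bp
  40→64: 24 bp
  64→76: 12 bp
  76→91: 15 bp
  91→113: 22 bp
  113→120: 7 bp
  120→129: 9 bp
  129→144: 15 bp
  144→10 (wrap): 146-144+10 = 12 bp

[7,7,9,9,12,12,14,15,15,22,24]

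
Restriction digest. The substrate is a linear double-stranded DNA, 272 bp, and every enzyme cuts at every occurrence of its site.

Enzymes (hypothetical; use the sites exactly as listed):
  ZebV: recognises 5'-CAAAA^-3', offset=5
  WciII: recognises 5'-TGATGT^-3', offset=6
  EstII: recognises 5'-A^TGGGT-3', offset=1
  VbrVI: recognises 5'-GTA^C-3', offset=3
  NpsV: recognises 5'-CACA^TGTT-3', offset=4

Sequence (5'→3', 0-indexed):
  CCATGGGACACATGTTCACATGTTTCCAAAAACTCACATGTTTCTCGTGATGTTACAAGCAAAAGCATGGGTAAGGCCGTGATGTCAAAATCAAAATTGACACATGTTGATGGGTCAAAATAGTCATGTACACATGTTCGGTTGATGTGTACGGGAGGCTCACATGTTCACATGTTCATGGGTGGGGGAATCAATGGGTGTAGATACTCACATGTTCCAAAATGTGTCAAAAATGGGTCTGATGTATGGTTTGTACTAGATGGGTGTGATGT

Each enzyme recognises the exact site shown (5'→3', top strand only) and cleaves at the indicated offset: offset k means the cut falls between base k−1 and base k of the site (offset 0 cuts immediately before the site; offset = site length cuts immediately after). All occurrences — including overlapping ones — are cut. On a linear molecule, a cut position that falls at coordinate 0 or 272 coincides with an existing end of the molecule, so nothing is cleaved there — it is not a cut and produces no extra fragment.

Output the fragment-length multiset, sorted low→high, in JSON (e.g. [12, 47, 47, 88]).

[1,3,3,4,5,5,6,6,6,7,8,8,8,10,10,10,10,10,11,11,12,12,12,13,14,15,16,18,18]

Scan for sites:
  ZebV CAAAA/5: at [26, 59, 85, 91, 115, 217, 227] ⇒ [31, 64, 90, 96, 120, 222, 232]
  WciII TGATGT/6: at [47, 79, 142, 239, 266] ⇒ [53, 85, 148, 245] (position 272 is a terminus of the linear molecule — no cut)
  EstII ATGGGT/1: at [66, 109, 177, 193, 232, 259] ⇒ [67, 110, 178, 194, 233, 260]
  VbrVI GTAC/3: at [127, 148, 252] ⇒ [130, 151, 255]
  NpsV CACATGTT/4: at [8, 16, 34, 100, 130, 160, 168, 208] ⇒ [12, 20, 38, 104, 134, 164, 172, 212]

All cut coordinates (distinct, sorted): [12, 20, 31, 38, 53, 64, 67, 85, 90, 96, 104, 110, 120, 130, 134, 148, 151, 164, 172, 178, 194, 212, 222, 232, 233, 245, 255, 260]

Fragment lengths:
  [0,12): 12 bp
  [12,20): 8 bp
  [20,31): 11 bp
  [31,38): 7 bp
  [38,53): 15 bp
  [53,64): 11 bp
  [64,67): 3 bp
  [67,85): 18 bp
  [85,90): 5 bp
  [90,96): 6 bp
  [96,104): 8 bp
  [104,110): 6 bp
  [110,120): 10 bp
  [120,130): 10 bp
  [130,134): 4 bp
  [134,148): 14 bp
  [148,151): 3 bp
  [151,164): 13 bp
  [164,172): 8 bp
  [172,178): 6 bp
  [178,194): 16 bp
  [194,212): 18 bp
  [212,222): 10 bp
  [222,232): 10 bp
  [232,233): 1 bp
  [233,245): 12 bp
  [245,255): 10 bp
  [255,260): 5 bp
  [260,272): 12 bp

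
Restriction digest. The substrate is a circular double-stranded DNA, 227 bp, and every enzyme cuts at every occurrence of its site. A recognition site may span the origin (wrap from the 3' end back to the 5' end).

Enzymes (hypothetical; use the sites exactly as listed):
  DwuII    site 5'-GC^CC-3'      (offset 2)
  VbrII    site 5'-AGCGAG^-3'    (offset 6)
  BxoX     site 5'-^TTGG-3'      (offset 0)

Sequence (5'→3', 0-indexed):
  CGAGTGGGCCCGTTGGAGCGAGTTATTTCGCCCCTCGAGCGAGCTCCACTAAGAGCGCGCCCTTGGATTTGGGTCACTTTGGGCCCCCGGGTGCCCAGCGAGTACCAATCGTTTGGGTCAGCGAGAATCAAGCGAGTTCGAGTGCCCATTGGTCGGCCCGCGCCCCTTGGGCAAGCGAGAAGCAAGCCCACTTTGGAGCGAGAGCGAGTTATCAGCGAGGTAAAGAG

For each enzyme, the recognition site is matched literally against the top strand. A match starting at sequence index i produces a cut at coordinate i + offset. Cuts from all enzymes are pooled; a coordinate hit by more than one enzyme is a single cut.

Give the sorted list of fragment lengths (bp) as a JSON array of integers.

[2,3,3,3,5,5,6,6,6,6,8,8,9,9,9,10,10,10,10,10,11,11,12,12,13,13,17]

Scan for sites:
  DwuII (GCCC, off=2): starts [7, 29, 58, 82, 92, 143, 155, 161, 185] → cuts [9, 31, 60, 84, 94, 145, 157, 163, 187]
  VbrII (AGCGAG, off=6): starts [16, 37, 96, 119, 130, 173, 196, 202, 213, 225] → cuts [4, 22, 43, 102, 125, 136, 179, 202, 208, 219]
  BxoX (TTGG, off=0): starts [12, 62, 68, 78, 112, 148, 166, 192] → cuts [12, 62, 68, 78, 112, 148, 166, 192]

Pooled cuts: [4, 9, 12, 22, 31, 43, 60, 62, 68, 78, 84, 94, 102, 112, 125, 136, 145, 148, 157, 163, 166, 179, 187, 192, 202, 208, 219]

Fragment lengths:
  4→9: 5 bp
  9→12: 3 bp
  12→22: 10 bp
  22→31: 9 bp
  31→43: 12 bp
  43→60: 17 bp
  60→62: 2 bp
  62→68: 6 bp
  68→78: 10 bp
  78→84: 6 bp
  84→94: 10 bp
  94→102: 8 bp
  102→112: 10 bp
  112→125: 13 bp
  125→136: 11 bp
  136→145: 9 bp
  145→148: 3 bp
  148→157: 9 bp
  157→163: 6 bp
  163→166: 3 bp
  166→179: 13 bp
  179→187: 8 bp
  187→192: 5 bp
  192→202: 10 bp
  202→208: 6 bp
  208→219: 11 bp
  219→4 (wrap): 227-219+4 = 12 bp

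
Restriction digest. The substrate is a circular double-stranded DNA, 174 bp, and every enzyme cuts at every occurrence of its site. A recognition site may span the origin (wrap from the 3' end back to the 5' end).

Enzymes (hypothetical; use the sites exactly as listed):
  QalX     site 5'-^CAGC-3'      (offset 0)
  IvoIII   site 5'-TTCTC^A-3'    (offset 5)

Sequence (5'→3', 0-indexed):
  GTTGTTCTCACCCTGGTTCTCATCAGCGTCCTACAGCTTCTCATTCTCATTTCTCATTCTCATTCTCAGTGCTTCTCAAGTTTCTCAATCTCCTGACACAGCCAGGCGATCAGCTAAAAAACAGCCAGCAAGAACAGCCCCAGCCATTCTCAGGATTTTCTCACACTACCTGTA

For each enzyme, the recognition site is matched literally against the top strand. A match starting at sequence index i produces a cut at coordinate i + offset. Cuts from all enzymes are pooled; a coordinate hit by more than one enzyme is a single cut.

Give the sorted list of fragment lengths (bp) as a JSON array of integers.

Scan for sites:
  QalX CAGC/0: at [23, 33, 98, 110, 121, 125, 134, 140] ⇒ [23, 33, 98, 110, 121, 125, 134, 140]
  IvoIII TTCTCA/5: at [4, 16, 37, 43, 50, 56, 62, 72, 81, 146, 157] ⇒ [9, 21, 42, 48, 55, 61, 67, 77, 86, 151, 162]

All cut coordinates (distinct, sorted): [9, 21, 23, 33, 42, 48, 55, 61, 67, 77, 86, 98, 110, 121, 125, 134, 140, 151, 162]

Fragment lengths:
  9→21: 12 bp
  21→23: 2 bp
  23→33: 10 bp
  33→42: 9 bp
  42→48: 6 bp
  48→55: 7 bp
  55→61: 6 bp
  61→67: 6 bp
  67→77: 10 bp
  77→86: 9 bp
  86→98: 12 bp
  98→110: 12 bp
  110→121: 11 bp
  121→125: 4 bp
  125→134: 9 bp
  134→140: 6 bp
  140→151: 11 bp
  151→162: 11 bp
  162→9 (wrap): 174-162+9 = 21 bp

[2,4,6,6,6,6,7,9,9,9,10,10,11,11,11,12,12,12,21]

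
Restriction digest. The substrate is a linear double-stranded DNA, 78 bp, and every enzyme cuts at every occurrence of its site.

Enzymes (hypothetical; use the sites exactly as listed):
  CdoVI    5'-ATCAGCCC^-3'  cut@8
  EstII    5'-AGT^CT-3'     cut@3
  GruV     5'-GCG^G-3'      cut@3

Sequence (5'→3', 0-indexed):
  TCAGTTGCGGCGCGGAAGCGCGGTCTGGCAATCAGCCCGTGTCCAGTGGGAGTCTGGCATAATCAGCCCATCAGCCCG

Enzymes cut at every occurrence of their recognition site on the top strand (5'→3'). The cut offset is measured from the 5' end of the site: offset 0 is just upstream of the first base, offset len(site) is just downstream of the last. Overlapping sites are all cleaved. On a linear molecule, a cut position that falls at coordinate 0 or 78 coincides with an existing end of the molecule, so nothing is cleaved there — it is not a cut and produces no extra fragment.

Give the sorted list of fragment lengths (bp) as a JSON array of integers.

[1,5,8,8,9,15,16,16]

Scan for sites:
  CdoVI (ATCAGCCC, off=8): starts [30, 61, 69] → cuts [38, 69, 77]
  EstII (AGTCT, off=3): starts [50] → cuts [53]
  GruV (GCGG, off=3): starts [6, 11, 19] → cuts [9, 14, 22]

All cut coordinates (distinct, sorted): [9, 14, 22, 38, 53, 69, 77]

Fragments:
  [0,9): 9 bp
  [9,14): 5 bp
  [14,22): 8 bp
  [22,38): 16 bp
  [38,53): 15 bp
  [53,69): 16 bp
  [69,77): 8 bp
  [77,78): 1 bp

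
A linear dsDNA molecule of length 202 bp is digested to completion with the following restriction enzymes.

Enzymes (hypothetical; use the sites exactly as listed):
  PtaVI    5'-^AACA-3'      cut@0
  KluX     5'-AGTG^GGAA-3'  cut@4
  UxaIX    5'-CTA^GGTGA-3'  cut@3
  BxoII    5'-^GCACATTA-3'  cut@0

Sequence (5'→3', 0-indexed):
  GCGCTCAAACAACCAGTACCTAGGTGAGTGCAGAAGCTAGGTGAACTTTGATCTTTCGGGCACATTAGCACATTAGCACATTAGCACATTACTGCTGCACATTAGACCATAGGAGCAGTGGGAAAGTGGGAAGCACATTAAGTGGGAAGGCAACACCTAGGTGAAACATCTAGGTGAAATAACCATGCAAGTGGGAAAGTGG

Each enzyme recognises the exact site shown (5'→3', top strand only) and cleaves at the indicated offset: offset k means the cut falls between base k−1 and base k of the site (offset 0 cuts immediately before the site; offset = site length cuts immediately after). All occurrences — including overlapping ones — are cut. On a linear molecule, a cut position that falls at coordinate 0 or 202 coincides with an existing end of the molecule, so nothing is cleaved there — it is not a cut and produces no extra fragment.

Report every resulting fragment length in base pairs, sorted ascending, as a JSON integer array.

Per-enzyme occurrences:
  PtaVI (AACA, off=0): starts [7, 151, 164] → cuts [7, 151, 164]
  KluX (AGTGGGAA, off=4): starts [116, 124, 140, 189] → cuts [120, 128, 144, 193]
  UxaIX (CTAGGTGA, off=3): starts [19, 36, 156, 169] → cuts [22, 39, 159, 172]
  BxoII (GCACATTA, off=0): starts [59, 67, 75, 83, 96, 132] → cuts [59, 67, 75, 83, 96, 132]

Pooled cuts: [7, 22, 39, 59, 67, 75, 83, 96, 120, 128, 132, 144, 151, 159, 164, 172, 193]

Fragment lengths:
  [0,7): 7 bp
  [7,22): 15 bp
  [22,39): 17 bp
  [39,59): 20 bp
  [59,67): 8 bp
  [67,75): 8 bp
  [75,83): 8 bp
  [83,96): 13 bp
  [96,120): 24 bp
  [120,128): 8 bp
  [128,132): 4 bp
  [132,144): 12 bp
  [144,151): 7 bp
  [151,159): 8 bp
  [159,164): 5 bp
  [164,172): 8 bp
  [172,193): 21 bp
  [193,202): 9 bp

[4,5,7,7,8,8,8,8,8,8,9,12,13,15,17,20,21,24]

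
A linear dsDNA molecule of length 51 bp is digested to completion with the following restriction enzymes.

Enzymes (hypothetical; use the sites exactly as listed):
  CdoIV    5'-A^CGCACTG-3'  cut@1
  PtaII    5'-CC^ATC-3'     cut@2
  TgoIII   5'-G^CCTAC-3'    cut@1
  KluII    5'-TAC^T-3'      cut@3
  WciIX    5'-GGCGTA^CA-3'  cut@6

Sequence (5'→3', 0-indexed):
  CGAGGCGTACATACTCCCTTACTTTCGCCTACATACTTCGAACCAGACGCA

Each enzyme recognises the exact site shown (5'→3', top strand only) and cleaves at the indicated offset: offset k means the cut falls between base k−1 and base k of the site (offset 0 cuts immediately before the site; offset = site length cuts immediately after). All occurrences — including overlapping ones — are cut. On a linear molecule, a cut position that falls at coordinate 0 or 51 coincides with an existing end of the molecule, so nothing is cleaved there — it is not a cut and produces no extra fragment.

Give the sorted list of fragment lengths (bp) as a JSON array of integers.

Per-enzyme occurrences:
  CdoIV (ACGCACTG, off=1): no sites
  PtaII (CCATC, off=2): no sites
  TgoIII GCCTAC/1: at [26] ⇒ [27]
  KluII TACT/3: at [11, 19, 33] ⇒ [14, 22, 36]
  WciIX GGCGTACA/6: at [3] ⇒ [9]

All cut coordinates (distinct, sorted): [9, 14, 22, 27, 36]

Fragment lengths:
  [0,9): 9 bp
  [9,14): 5 bp
  [14,22): 8 bp
  [22,27): 5 bp
  [27,36): 9 bp
  [36,51): 15 bp

[5,5,8,9,9,15]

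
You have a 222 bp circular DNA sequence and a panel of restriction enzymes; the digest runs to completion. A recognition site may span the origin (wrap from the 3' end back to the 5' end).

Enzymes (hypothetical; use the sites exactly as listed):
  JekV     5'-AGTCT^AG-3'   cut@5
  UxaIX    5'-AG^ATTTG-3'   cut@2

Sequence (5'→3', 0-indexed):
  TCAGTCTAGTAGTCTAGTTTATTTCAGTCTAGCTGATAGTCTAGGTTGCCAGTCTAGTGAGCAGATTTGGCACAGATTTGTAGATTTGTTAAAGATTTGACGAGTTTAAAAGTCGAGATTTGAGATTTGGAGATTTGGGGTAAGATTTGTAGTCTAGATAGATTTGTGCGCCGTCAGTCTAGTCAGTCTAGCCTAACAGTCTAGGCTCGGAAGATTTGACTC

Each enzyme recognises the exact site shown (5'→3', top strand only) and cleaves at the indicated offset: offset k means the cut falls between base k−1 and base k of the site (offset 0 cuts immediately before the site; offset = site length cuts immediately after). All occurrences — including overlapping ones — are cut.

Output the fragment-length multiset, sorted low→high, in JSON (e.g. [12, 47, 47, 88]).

[6,7,8,8,8,9,9,11,11,11,11,12,12,13,13,15,16,19,23]

Scan for sites:
  JekV AGTCTAG/5: at [2, 10, 25, 37, 50, 150, 175, 184, 197] ⇒ [7, 15, 30, 42, 55, 155, 180, 189, 202]
  UxaIX AGATTTG/2: at [62, 73, 81, 92, 115, 122, 130, 142, 159, 211] ⇒ [64, 75, 83, 94, 117, 124, 132, 144, 161, 213]

Pooled cuts: [7, 15, 30, 42, 55, 64, 75, 83, 94, 117, 124, 132, 144, 155, 161, 180, 189, 202, 213]

Fragments:
  7→15: 8 bp
  15→30: 15 bp
  30→42: 12 bp
  42→55: 13 bp
  55→64: 9 bp
  64→75: 11 bp
  75→83: 8 bp
  83→94: 11 bp
  94→117: 23 bp
  117→124: 7 bp
  124→132: 8 bp
  132→144: 12 bp
  144→155: 11 bp
  155→161: 6 bp
  161→180: 19 bp
  180→189: 9 bp
  189→202: 13 bp
  202→213: 11 bp
  213→7 (wrap): 222-213+7 = 16 bp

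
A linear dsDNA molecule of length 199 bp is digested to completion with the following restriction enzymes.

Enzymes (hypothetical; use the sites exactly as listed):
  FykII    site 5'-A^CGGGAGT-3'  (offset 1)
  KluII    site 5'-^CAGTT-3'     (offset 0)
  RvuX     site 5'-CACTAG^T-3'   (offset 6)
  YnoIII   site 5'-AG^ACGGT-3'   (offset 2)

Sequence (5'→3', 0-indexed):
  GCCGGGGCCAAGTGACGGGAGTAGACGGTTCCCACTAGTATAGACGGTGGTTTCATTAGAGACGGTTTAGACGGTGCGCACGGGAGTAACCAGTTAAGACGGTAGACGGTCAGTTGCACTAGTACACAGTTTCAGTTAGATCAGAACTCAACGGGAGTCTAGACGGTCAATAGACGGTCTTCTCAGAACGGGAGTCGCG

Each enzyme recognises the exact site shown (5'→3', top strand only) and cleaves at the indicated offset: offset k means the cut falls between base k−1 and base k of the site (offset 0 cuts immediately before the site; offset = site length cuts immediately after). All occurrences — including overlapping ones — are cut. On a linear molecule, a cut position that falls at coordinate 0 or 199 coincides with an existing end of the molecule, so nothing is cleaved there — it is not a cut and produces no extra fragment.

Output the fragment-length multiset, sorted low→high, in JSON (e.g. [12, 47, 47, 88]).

[4,5,5,6,7,8,9,9,10,10,11,11,11,12,14,15,15,18,19]

Per-enzyme occurrences:
  FykII (ACGGGAGT, off=1): starts [14, 79, 150, 187] → cuts [15, 80, 151, 188]
  KluII (CAGTT, off=0): starts [90, 110, 126, 132] → cuts [90, 110, 126, 132]
  RvuX (CACTAGT, off=6): starts [32, 116] → cuts [38, 122]
  YnoIII (AGACGGT, off=2): starts [22, 41, 59, 68, 96, 103, 160, 171] → cuts [24, 43, 61, 70, 98, 105, 162, 173]

All cut coordinates (distinct, sorted): [15, 24, 38, 43, 61, 70, 80, 90, 98, 105, 110, 122, 126, 132, 151, 162, 173, 188]

Fragments:
  [0,15): 15 bp
  [15,24): 9 bp
  [24,38): 14 bp
  [38,43): 5 bp
  [43,61): 18 bp
  [61,70): 9 bp
  [70,80): 10 bp
  [80,90): 10 bp
  [90,98): 8 bp
  [98,105): 7 bp
  [105,110): 5 bp
  [110,122): 12 bp
  [122,126): 4 bp
  [126,132): 6 bp
  [132,151): 19 bp
  [151,162): 11 bp
  [162,173): 11 bp
  [173,188): 15 bp
  [188,199): 11 bp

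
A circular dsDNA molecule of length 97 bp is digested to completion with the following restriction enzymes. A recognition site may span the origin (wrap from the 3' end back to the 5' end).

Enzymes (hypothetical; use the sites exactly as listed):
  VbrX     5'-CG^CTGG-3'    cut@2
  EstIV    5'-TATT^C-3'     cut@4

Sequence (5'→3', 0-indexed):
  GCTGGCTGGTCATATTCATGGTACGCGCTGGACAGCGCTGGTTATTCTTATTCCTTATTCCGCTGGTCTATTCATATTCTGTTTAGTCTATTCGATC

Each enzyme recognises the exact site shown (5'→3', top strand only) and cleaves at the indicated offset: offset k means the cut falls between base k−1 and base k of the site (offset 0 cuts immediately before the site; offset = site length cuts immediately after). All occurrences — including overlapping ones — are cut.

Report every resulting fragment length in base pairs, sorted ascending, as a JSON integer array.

Site scan:
  VbrX (CGCTGG, off=2): starts [25, 35, 60, 96] → cuts [1, 27, 37, 62]
  EstIV (TATTC, off=4): starts [12, 42, 48, 55, 68, 74, 88] → cuts [16, 46, 52, 59, 72, 78, 92]

All cut coordinates (distinct, sorted): [1, 16, 27, 37, 46, 52, 59, 62, 72, 78, 92]

Fragment lengths:
  1→16: 15 bp
  16→27: 11 bp
  27→37: 10 bp
  37→46: 9 bp
  46→52: 6 bp
  52→59: 7 bp
  59→62: 3 bp
  62→72: 10 bp
  72→78: 6 bp
  78→92: 14 bp
  92→1 (wrap): 97-92+1 = 6 bp

[3,6,6,6,7,9,10,10,11,14,15]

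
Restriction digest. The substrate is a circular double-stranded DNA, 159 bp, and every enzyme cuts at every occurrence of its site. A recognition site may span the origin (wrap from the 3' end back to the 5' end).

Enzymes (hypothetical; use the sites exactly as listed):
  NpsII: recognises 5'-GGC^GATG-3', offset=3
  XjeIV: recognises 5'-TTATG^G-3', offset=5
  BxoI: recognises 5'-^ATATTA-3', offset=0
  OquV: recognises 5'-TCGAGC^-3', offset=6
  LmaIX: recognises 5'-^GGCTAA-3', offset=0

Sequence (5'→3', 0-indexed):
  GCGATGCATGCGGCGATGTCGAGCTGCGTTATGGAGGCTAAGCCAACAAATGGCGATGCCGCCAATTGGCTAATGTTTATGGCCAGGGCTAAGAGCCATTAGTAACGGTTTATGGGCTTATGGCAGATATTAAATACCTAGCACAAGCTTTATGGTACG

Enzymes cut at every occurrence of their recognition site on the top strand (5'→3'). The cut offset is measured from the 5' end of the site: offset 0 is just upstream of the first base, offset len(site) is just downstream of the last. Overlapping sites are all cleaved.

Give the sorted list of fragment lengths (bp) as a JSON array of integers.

Site scan:
  NpsII GGCGATG/3: at [11, 51, 158] ⇒ [2, 14, 54]
  XjeIV TTATGG/5: at [28, 76, 109, 117, 149] ⇒ [33, 81, 114, 122, 154]
  BxoI ATATTA/0: at [126] ⇒ [126]
  OquV TCGAGC/6: at [18] ⇒ [24]
  LmaIX GGCTAA/0: at [35, 67, 86] ⇒ [35, 67, 86]

Pooled cuts: [2, 14, 24, 33, 35, 54, 67, 81, 86, 114, 122, 126, 154]

Fragment lengths:
  2→14: 12 bp
  14→24: 10 bp
  24→33: 9 bp
  33→35: 2 bp
  35→54: 19 bp
  54→67: 13 bp
  67→81: 14 bp
  81→86: 5 bp
  86→114: 28 bp
  114→122: 8 bp
  122→126: 4 bp
  126→154: 28 bp
  154→2 (wrap): 159-154+2 = 7 bp

[2,4,5,7,8,9,10,12,13,14,19,28,28]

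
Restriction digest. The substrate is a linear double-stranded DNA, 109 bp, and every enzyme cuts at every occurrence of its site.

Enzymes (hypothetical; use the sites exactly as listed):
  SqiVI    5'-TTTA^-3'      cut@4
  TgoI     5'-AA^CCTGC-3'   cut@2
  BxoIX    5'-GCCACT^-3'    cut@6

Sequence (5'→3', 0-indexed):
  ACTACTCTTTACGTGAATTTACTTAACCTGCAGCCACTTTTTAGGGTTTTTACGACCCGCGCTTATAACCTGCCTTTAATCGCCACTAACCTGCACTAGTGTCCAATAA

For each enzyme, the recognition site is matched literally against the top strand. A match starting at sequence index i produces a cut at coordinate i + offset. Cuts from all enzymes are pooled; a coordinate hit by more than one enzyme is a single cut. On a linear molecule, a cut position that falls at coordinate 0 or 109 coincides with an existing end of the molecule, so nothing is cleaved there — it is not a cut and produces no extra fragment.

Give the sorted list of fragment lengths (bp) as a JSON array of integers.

[2,5,5,9,9,10,10,11,12,16,20]

Per-enzyme occurrences:
  SqiVI (TTTA, off=4): starts [7, 17, 39, 48, 74] → cuts [11, 21, 43, 52, 78]
  TgoI (AACCTGC, off=2): starts [24, 66, 87] → cuts [26, 68, 89]
  BxoIX (GCCACT, off=6): starts [32, 81] → cuts [38, 87]

Pooled cuts: [11, 21, 26, 38, 43, 52, 68, 78, 87, 89]

Fragment lengths:
  [0,11): 11 bp
  [11,21): 10 bp
  [21,26): 5 bp
  [26,38): 12 bp
  [38,43): 5 bp
  [43,52): 9 bp
  [52,68): 16 bp
  [68,78): 10 bp
  [78,87): 9 bp
  [87,89): 2 bp
  [89,109): 20 bp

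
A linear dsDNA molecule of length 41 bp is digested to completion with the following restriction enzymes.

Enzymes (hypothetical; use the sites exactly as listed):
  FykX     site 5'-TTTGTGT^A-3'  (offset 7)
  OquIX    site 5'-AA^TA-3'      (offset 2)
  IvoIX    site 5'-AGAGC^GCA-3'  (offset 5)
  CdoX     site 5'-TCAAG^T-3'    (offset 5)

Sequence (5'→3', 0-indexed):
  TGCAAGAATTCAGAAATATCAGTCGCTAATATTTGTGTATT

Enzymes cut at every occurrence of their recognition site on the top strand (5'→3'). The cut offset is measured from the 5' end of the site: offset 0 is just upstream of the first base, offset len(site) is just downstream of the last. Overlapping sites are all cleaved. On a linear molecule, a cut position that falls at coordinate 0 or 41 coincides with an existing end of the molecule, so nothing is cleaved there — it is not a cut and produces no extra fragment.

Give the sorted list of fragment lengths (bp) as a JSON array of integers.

Site scan:
  FykX TTTGTGTA/7: at [31] ⇒ [38]
  OquIX AATA/2: at [14, 27] ⇒ [16, 29]
  IvoIX (AGAGCGCA, off=5): no sites
  CdoX (TCAAGT, off=5): no sites

Pooled cuts: [16, 29, 38]

Fragment lengths:
  [0,16): 16 bp
  [16,29): 13 bp
  [29,38): 9 bp
  [38,41): 3 bp

[3,9,13,16]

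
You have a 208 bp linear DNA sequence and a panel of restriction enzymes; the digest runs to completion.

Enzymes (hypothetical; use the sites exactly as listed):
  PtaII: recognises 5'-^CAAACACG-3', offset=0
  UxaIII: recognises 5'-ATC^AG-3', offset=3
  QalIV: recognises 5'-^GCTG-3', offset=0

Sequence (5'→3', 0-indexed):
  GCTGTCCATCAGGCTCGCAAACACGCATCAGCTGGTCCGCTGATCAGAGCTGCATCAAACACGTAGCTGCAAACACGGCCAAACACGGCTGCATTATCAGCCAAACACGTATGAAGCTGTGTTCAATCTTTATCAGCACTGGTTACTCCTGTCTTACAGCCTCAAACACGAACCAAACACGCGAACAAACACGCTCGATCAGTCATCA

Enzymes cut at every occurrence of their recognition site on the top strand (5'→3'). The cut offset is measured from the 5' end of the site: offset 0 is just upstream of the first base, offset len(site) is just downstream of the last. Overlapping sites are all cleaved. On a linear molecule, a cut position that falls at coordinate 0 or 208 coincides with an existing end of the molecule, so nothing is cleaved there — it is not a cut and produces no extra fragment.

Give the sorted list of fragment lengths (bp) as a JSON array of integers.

[1,3,3,4,7,7,7,8,8,8,10,10,10,11,11,12,12,14,15,19,28]

Per-enzyme occurrences:
  PtaII CAAACACG/0: at [17, 55, 69, 79, 101, 162, 173, 185] ⇒ [17, 55, 69, 79, 101, 162, 173, 185]
  UxaIII ATCAG/3: at [7, 26, 42, 95, 131, 197] ⇒ [10, 29, 45, 98, 134, 200]
  QalIV GCTG/0: at [0, 30, 38, 48, 65, 87, 115] ⇒ [30, 38, 48, 65, 87, 115] (position 0 is a terminus of the linear molecule — no cut)

All cut coordinates (distinct, sorted): [10, 17, 29, 30, 38, 45, 48, 55, 65, 69, 79, 87, 98, 101, 115, 134, 162, 173, 185, 200]

Fragments:
  [0,10): 10 bp
  [10,17): 7 bp
  [17,29): 12 bp
  [29,30): 1 bp
  [30,38): 8 bp
  [38,45): 7 bp
  [45,48): 3 bp
  [48,55): 7 bp
  [55,65): 10 bp
  [65,69): 4 bp
  [69,79): 10 bp
  [79,87): 8 bp
  [87,98): 11 bp
  [98,101): 3 bp
  [101,115): 14 bp
  [115,134): 19 bp
  [134,162): 28 bp
  [162,173): 11 bp
  [173,185): 12 bp
  [185,200): 15 bp
  [200,208): 8 bp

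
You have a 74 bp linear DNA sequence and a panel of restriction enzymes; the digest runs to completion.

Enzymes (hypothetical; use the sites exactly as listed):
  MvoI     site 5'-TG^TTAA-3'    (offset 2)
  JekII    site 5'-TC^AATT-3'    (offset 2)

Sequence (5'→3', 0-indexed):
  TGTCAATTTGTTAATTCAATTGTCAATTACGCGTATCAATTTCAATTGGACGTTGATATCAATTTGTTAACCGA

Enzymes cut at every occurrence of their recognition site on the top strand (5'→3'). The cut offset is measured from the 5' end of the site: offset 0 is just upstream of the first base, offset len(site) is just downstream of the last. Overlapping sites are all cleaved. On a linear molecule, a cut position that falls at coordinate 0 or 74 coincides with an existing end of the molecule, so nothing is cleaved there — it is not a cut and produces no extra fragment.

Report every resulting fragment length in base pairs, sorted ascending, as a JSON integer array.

[4,6,6,6,7,7,8,13,17]

Scan for sites:
  MvoI TGTTAA/2: at [8, 64] ⇒ [10, 66]
  JekII TCAATT/2: at [2, 15, 22, 35, 41, 58] ⇒ [4, 17, 24, 37, 43, 60]

All cut coordinates (distinct, sorted): [4, 10, 17, 24, 37, 43, 60, 66]

Fragments:
  [0,4): 4 bp
  [4,10): 6 bp
  [10,17): 7 bp
  [17,24): 7 bp
  [24,37): 13 bp
  [37,43): 6 bp
  [43,60): 17 bp
  [60,66): 6 bp
  [66,74): 8 bp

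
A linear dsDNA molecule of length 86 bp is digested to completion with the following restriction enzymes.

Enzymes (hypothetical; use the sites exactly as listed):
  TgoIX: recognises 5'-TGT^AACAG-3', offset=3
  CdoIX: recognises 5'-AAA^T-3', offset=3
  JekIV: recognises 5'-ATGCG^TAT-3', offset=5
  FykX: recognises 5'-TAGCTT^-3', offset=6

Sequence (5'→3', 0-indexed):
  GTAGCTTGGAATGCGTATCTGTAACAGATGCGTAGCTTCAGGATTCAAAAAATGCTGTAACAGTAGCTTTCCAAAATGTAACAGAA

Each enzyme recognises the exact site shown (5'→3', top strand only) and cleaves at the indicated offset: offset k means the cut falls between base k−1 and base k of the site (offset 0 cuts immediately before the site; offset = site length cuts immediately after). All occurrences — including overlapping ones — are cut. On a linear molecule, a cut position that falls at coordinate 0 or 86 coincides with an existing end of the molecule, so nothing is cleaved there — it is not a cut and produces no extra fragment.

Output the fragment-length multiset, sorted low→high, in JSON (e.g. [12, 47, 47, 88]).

Site scan:
  TgoIX (TGTAACAG, off=3): starts [19, 55, 76] → cuts [22, 58, 79]
  CdoIX (AAAT, off=3): starts [49, 73] → cuts [52, 76]
  JekIV (ATGCGTAT, off=5): starts [10] → cuts [15]
  FykX (TAGCTT, off=6): starts [1, 32, 63] → cuts [7, 38, 69]

Pooled cuts: [7, 15, 22, 38, 52, 58, 69, 76, 79]

Fragments:
  [0,7): 7 bp
  [7,15): 8 bp
  [15,22): 7 bp
  [22,38): 16 bp
  [38,52): 14 bp
  [52,58): 6 bp
  [58,69): 11 bp
  [69,76): 7 bp
  [76,79): 3 bp
  [79,86): 7 bp

[3,6,7,7,7,7,8,11,14,16]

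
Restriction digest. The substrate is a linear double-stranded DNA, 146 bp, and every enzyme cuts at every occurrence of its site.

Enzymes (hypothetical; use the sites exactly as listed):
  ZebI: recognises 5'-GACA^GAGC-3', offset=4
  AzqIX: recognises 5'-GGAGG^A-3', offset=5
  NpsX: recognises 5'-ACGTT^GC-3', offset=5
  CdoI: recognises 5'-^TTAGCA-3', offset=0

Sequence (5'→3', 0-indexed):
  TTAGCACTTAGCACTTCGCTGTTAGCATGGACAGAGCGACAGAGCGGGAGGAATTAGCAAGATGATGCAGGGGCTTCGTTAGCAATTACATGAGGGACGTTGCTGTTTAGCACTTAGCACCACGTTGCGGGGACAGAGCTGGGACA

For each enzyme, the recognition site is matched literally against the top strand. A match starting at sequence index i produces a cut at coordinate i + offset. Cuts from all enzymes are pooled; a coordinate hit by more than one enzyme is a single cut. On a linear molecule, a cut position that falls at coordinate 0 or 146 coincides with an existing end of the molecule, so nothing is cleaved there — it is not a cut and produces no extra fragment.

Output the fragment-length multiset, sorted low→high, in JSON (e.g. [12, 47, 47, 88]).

[2,5,7,7,8,9,10,11,12,13,14,23,25]

Per-enzyme occurrences:
  ZebI (GACAGAGC, off=4): starts [29, 37, 131] → cuts [33, 41, 135]
  AzqIX (GGAGGA, off=5): starts [46] → cuts [51]
  NpsX (ACGTTGC, off=5): starts [96, 121] → cuts [101, 126]
  CdoI (TTAGCA, off=0): starts [0, 7, 21, 53, 78, 106, 113] → cuts [7, 21, 53, 78, 106, 113] (position 0 is a terminus of the linear molecule — no cut)

All cut coordinates (distinct, sorted): [7, 21, 33, 41, 51, 53, 78, 101, 106, 113, 126, 135]

Fragments:
  [0,7): 7 bp
  [7,21): 14 bp
  [21,33): 12 bp
  [33,41): 8 bp
  [41,51): 10 bp
  [51,53): 2 bp
  [53,78): 25 bp
  [78,101): 23 bp
  [101,106): 5 bp
  [106,113): 7 bp
  [113,126): 13 bp
  [126,135): 9 bp
  [135,146): 11 bp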